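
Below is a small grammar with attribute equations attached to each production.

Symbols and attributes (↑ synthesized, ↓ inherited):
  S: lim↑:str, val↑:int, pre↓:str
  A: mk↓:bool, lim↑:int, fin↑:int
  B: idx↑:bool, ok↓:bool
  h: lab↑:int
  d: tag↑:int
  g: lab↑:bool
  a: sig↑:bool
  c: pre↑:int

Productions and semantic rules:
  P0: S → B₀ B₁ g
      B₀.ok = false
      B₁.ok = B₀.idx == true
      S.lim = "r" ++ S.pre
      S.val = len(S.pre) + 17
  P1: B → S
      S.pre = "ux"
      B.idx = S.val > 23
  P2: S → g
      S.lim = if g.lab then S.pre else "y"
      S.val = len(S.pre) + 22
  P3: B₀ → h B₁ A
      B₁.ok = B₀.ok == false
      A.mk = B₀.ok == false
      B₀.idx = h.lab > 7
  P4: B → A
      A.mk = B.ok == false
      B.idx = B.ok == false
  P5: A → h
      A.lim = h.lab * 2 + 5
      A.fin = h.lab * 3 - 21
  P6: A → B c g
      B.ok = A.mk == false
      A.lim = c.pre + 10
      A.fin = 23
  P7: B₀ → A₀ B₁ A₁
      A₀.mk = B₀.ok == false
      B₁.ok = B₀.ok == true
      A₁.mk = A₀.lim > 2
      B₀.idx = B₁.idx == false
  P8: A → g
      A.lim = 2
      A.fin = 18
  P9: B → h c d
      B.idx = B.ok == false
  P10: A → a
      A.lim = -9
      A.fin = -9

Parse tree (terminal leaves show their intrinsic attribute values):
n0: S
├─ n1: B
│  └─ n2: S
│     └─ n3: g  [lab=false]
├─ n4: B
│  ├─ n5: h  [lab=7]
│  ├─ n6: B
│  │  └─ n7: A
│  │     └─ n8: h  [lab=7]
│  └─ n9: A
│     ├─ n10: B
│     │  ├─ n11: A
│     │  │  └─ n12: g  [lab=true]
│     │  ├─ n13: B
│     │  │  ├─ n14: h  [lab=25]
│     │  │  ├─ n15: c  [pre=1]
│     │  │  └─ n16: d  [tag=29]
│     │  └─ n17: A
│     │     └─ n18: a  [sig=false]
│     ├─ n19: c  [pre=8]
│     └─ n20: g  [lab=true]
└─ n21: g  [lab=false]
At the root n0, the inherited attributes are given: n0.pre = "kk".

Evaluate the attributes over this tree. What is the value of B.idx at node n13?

false

1. n0.pre = "kk"  [given at root]
2. n1.ok = false  [false]
3. n2.pre = "ux"  ["ux"]
4. n3.lab = false  [terminal]
5. n2.lim = "y"  [if g.lab then S.pre else "y"]
6. n2.val = 24  [len(S.pre) + 22]
7. n1.idx = true  [S.val > 23]
8. n4.ok = true  [B₀.idx == true]
9. n5.lab = 7  [terminal]
10. n6.ok = false  [B₀.ok == false]
11. n7.mk = true  [B.ok == false]
12. n8.lab = 7  [terminal]
13. n7.lim = 19  [h.lab * 2 + 5]
14. n7.fin = 0  [h.lab * 3 - 21]
15. n6.idx = true  [B.ok == false]
16. n9.mk = false  [B₀.ok == false]
17. n10.ok = true  [A.mk == false]
18. n11.mk = false  [B₀.ok == false]
19. n12.lab = true  [terminal]
20. n11.lim = 2  [2]
21. n11.fin = 18  [18]
22. n13.ok = true  [B₀.ok == true]
23. n14.lab = 25  [terminal]
24. n15.pre = 1  [terminal]
25. n16.tag = 29  [terminal]
26. n13.idx = false  [B.ok == false]
27. n17.mk = false  [A₀.lim > 2]
28. n18.sig = false  [terminal]
29. n17.lim = -9  [-9]
30. n17.fin = -9  [-9]
31. n10.idx = true  [B₁.idx == false]
32. n19.pre = 8  [terminal]
33. n20.lab = true  [terminal]
34. n9.lim = 18  [c.pre + 10]
35. n9.fin = 23  [23]
36. n4.idx = false  [h.lab > 7]
37. n21.lab = false  [terminal]
38. n0.lim = "rkk"  ["r" ++ S.pre]
39. n0.val = 19  [len(S.pre) + 17]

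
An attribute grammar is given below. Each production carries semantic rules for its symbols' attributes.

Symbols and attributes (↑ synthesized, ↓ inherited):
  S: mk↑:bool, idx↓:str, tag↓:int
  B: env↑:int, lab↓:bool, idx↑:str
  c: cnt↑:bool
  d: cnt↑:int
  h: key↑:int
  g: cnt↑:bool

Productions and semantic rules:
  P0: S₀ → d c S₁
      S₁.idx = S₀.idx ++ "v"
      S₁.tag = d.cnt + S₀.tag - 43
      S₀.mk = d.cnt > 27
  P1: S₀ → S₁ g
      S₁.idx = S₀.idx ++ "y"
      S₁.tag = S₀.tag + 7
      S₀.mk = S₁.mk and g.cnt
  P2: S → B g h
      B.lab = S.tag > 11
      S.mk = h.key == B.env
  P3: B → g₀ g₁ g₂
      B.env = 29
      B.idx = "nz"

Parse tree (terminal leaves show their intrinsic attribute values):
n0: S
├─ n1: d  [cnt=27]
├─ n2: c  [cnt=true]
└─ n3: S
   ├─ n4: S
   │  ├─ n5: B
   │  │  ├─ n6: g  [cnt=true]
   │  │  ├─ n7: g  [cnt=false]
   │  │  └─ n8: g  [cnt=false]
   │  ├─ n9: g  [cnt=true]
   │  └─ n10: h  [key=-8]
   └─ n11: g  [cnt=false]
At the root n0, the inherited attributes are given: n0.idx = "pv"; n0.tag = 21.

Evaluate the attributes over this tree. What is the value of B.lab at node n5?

1. n0.idx = "pv"  [given at root]
2. n0.tag = 21  [given at root]
3. n1.cnt = 27  [terminal]
4. n2.cnt = true  [terminal]
5. n3.idx = "pvv"  [S₀.idx ++ "v"]
6. n3.tag = 5  [d.cnt + S₀.tag - 43]
7. n4.idx = "pvvy"  [S₀.idx ++ "y"]
8. n4.tag = 12  [S₀.tag + 7]
9. n5.lab = true  [S.tag > 11]
10. n6.cnt = true  [terminal]
11. n7.cnt = false  [terminal]
12. n8.cnt = false  [terminal]
13. n5.env = 29  [29]
14. n5.idx = "nz"  ["nz"]
15. n9.cnt = true  [terminal]
16. n10.key = -8  [terminal]
17. n4.mk = false  [h.key == B.env]
18. n11.cnt = false  [terminal]
19. n3.mk = false  [S₁.mk and g.cnt]
20. n0.mk = false  [d.cnt > 27]

true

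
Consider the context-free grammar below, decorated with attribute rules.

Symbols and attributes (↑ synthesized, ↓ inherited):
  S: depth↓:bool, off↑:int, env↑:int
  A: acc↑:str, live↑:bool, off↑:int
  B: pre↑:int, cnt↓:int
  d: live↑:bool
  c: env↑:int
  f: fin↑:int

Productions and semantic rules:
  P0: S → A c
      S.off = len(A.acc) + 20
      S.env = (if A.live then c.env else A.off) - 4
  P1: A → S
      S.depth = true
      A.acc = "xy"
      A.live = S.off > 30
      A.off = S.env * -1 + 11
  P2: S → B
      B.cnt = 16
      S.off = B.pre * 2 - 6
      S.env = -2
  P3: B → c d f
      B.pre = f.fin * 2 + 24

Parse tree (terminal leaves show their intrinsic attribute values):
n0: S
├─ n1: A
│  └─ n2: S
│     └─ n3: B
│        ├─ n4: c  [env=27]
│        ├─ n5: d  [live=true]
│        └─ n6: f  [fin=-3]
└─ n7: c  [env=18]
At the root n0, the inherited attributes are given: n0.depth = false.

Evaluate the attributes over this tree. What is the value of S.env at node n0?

9

1. n0.depth = false  [given at root]
2. n2.depth = true  [true]
3. n3.cnt = 16  [16]
4. n4.env = 27  [terminal]
5. n5.live = true  [terminal]
6. n6.fin = -3  [terminal]
7. n3.pre = 18  [f.fin * 2 + 24]
8. n2.off = 30  [B.pre * 2 - 6]
9. n2.env = -2  [-2]
10. n1.acc = "xy"  ["xy"]
11. n1.live = false  [S.off > 30]
12. n1.off = 13  [S.env * -1 + 11]
13. n7.env = 18  [terminal]
14. n0.off = 22  [len(A.acc) + 20]
15. n0.env = 9  [(if A.live then c.env else A.off) - 4]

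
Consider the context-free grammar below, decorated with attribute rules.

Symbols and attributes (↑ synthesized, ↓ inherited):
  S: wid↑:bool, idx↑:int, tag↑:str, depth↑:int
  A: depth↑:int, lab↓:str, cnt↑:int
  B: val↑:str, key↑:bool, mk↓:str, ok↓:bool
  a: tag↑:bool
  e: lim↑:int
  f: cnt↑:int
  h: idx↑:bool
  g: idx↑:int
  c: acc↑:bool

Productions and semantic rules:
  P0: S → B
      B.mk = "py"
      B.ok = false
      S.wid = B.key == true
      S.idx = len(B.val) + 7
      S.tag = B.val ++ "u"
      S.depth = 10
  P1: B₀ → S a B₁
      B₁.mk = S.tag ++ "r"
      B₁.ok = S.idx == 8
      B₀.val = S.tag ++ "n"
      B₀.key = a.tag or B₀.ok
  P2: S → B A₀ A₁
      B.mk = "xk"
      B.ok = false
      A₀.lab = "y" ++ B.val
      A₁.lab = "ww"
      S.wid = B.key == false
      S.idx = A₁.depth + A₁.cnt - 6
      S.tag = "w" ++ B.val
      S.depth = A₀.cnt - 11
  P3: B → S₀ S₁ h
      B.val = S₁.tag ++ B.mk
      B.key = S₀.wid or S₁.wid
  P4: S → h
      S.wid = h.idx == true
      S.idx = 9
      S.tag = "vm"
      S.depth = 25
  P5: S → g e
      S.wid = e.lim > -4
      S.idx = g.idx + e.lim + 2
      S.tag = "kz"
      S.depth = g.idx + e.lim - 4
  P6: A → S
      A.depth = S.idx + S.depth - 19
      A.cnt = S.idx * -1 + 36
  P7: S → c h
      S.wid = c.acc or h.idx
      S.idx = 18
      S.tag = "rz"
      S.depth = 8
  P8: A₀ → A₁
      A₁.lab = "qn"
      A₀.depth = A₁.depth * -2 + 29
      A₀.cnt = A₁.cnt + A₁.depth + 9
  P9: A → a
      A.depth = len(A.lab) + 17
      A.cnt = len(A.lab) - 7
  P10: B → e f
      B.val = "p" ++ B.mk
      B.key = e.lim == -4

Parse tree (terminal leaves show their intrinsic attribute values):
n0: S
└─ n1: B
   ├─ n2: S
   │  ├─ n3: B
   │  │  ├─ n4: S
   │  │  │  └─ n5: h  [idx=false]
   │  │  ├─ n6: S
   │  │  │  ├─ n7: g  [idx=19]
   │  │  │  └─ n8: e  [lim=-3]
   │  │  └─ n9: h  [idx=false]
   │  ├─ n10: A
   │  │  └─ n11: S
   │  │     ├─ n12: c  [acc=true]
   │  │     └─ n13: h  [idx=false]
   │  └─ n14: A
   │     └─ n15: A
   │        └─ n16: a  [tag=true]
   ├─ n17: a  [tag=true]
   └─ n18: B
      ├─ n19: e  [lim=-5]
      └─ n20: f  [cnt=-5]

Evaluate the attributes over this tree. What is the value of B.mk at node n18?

"wkzxkr"

1. n1.mk = "py"  ["py"]
2. n1.ok = false  [false]
3. n3.mk = "xk"  ["xk"]
4. n3.ok = false  [false]
5. n5.idx = false  [terminal]
6. n4.wid = false  [h.idx == true]
7. n4.idx = 9  [9]
8. n4.tag = "vm"  ["vm"]
9. n4.depth = 25  [25]
10. n7.idx = 19  [terminal]
11. n8.lim = -3  [terminal]
12. n6.wid = true  [e.lim > -4]
13. n6.idx = 18  [g.idx + e.lim + 2]
14. n6.tag = "kz"  ["kz"]
15. n6.depth = 12  [g.idx + e.lim - 4]
16. n9.idx = false  [terminal]
17. n3.val = "kzxk"  [S₁.tag ++ B.mk]
18. n3.key = true  [S₀.wid or S₁.wid]
19. n10.lab = "ykzxk"  ["y" ++ B.val]
20. n12.acc = true  [terminal]
21. n13.idx = false  [terminal]
22. n11.wid = true  [c.acc or h.idx]
23. n11.idx = 18  [18]
24. n11.tag = "rz"  ["rz"]
25. n11.depth = 8  [8]
26. n10.depth = 7  [S.idx + S.depth - 19]
27. n10.cnt = 18  [S.idx * -1 + 36]
28. n14.lab = "ww"  ["ww"]
29. n15.lab = "qn"  ["qn"]
30. n16.tag = true  [terminal]
31. n15.depth = 19  [len(A.lab) + 17]
32. n15.cnt = -5  [len(A.lab) - 7]
33. n14.depth = -9  [A₁.depth * -2 + 29]
34. n14.cnt = 23  [A₁.cnt + A₁.depth + 9]
35. n2.wid = false  [B.key == false]
36. n2.idx = 8  [A₁.depth + A₁.cnt - 6]
37. n2.tag = "wkzxk"  ["w" ++ B.val]
38. n2.depth = 7  [A₀.cnt - 11]
39. n17.tag = true  [terminal]
40. n18.mk = "wkzxkr"  [S.tag ++ "r"]
41. n18.ok = true  [S.idx == 8]
42. n19.lim = -5  [terminal]
43. n20.cnt = -5  [terminal]
44. n18.val = "pwkzxkr"  ["p" ++ B.mk]
45. n18.key = false  [e.lim == -4]
46. n1.val = "wkzxkn"  [S.tag ++ "n"]
47. n1.key = true  [a.tag or B₀.ok]
48. n0.wid = true  [B.key == true]
49. n0.idx = 13  [len(B.val) + 7]
50. n0.tag = "wkzxknu"  [B.val ++ "u"]
51. n0.depth = 10  [10]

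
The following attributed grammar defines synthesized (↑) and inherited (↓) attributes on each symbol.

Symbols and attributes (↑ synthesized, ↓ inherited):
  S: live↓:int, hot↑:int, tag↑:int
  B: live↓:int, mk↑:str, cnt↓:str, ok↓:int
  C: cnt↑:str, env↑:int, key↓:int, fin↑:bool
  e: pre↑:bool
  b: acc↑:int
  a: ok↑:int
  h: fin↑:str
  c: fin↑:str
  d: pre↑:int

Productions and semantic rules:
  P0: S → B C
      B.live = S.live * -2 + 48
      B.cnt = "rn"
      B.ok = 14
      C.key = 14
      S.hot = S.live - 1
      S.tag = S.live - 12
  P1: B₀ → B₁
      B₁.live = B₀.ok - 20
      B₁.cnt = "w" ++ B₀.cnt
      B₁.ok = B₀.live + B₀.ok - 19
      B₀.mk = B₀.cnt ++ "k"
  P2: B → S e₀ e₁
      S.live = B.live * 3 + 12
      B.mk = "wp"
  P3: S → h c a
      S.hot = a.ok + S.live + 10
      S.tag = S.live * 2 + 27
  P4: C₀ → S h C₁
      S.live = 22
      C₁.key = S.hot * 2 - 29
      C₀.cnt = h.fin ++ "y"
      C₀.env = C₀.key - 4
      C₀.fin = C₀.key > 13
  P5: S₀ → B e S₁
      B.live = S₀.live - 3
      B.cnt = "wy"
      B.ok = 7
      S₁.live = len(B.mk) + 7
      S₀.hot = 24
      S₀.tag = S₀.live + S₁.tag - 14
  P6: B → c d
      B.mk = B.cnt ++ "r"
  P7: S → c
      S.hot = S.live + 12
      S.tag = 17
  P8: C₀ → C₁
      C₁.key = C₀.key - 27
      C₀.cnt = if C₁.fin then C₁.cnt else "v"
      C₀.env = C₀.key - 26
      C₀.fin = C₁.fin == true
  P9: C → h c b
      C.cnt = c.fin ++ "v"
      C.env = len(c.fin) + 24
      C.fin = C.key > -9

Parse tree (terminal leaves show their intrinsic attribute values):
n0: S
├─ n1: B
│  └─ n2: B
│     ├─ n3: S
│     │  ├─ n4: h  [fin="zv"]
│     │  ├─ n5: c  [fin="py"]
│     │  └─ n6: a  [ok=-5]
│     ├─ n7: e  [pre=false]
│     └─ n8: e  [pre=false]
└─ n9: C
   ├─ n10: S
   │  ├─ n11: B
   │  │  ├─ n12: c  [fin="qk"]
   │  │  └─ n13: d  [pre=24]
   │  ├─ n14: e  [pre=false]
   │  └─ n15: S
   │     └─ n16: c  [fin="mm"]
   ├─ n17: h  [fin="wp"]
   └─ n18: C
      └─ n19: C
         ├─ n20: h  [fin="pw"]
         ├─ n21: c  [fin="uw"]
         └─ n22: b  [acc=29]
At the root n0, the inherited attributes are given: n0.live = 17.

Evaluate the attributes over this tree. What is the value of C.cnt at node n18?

1. n0.live = 17  [given at root]
2. n1.live = 14  [S.live * -2 + 48]
3. n1.cnt = "rn"  ["rn"]
4. n1.ok = 14  [14]
5. n2.live = -6  [B₀.ok - 20]
6. n2.cnt = "wrn"  ["w" ++ B₀.cnt]
7. n2.ok = 9  [B₀.live + B₀.ok - 19]
8. n3.live = -6  [B.live * 3 + 12]
9. n4.fin = "zv"  [terminal]
10. n5.fin = "py"  [terminal]
11. n6.ok = -5  [terminal]
12. n3.hot = -1  [a.ok + S.live + 10]
13. n3.tag = 15  [S.live * 2 + 27]
14. n7.pre = false  [terminal]
15. n8.pre = false  [terminal]
16. n2.mk = "wp"  ["wp"]
17. n1.mk = "rnk"  [B₀.cnt ++ "k"]
18. n9.key = 14  [14]
19. n10.live = 22  [22]
20. n11.live = 19  [S₀.live - 3]
21. n11.cnt = "wy"  ["wy"]
22. n11.ok = 7  [7]
23. n12.fin = "qk"  [terminal]
24. n13.pre = 24  [terminal]
25. n11.mk = "wyr"  [B.cnt ++ "r"]
26. n14.pre = false  [terminal]
27. n15.live = 10  [len(B.mk) + 7]
28. n16.fin = "mm"  [terminal]
29. n15.hot = 22  [S.live + 12]
30. n15.tag = 17  [17]
31. n10.hot = 24  [24]
32. n10.tag = 25  [S₀.live + S₁.tag - 14]
33. n17.fin = "wp"  [terminal]
34. n18.key = 19  [S.hot * 2 - 29]
35. n19.key = -8  [C₀.key - 27]
36. n20.fin = "pw"  [terminal]
37. n21.fin = "uw"  [terminal]
38. n22.acc = 29  [terminal]
39. n19.cnt = "uwv"  [c.fin ++ "v"]
40. n19.env = 26  [len(c.fin) + 24]
41. n19.fin = true  [C.key > -9]
42. n18.cnt = "uwv"  [if C₁.fin then C₁.cnt else "v"]
43. n18.env = -7  [C₀.key - 26]
44. n18.fin = true  [C₁.fin == true]
45. n9.cnt = "wpy"  [h.fin ++ "y"]
46. n9.env = 10  [C₀.key - 4]
47. n9.fin = true  [C₀.key > 13]
48. n0.hot = 16  [S.live - 1]
49. n0.tag = 5  [S.live - 12]

"uwv"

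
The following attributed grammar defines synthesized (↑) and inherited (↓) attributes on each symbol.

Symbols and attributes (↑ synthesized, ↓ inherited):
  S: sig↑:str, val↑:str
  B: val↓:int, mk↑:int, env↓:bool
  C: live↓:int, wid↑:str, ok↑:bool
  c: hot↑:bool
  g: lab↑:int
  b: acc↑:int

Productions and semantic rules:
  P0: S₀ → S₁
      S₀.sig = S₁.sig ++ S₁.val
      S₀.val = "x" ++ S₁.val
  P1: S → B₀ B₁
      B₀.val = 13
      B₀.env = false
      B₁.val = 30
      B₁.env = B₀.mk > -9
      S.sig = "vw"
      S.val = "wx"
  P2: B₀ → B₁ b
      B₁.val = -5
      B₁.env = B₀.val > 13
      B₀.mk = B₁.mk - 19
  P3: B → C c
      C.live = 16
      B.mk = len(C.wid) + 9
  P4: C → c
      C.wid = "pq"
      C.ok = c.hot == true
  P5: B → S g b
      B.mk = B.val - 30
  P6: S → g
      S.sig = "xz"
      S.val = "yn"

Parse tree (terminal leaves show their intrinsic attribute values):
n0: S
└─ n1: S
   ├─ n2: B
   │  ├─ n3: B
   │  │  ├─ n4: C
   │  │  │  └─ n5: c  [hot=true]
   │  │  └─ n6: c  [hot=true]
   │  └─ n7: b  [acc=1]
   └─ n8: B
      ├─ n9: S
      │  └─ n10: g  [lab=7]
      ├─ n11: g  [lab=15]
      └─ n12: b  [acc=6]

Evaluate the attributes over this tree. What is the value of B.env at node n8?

true

1. n2.val = 13  [13]
2. n2.env = false  [false]
3. n3.val = -5  [-5]
4. n3.env = false  [B₀.val > 13]
5. n4.live = 16  [16]
6. n5.hot = true  [terminal]
7. n4.wid = "pq"  ["pq"]
8. n4.ok = true  [c.hot == true]
9. n6.hot = true  [terminal]
10. n3.mk = 11  [len(C.wid) + 9]
11. n7.acc = 1  [terminal]
12. n2.mk = -8  [B₁.mk - 19]
13. n8.val = 30  [30]
14. n8.env = true  [B₀.mk > -9]
15. n10.lab = 7  [terminal]
16. n9.sig = "xz"  ["xz"]
17. n9.val = "yn"  ["yn"]
18. n11.lab = 15  [terminal]
19. n12.acc = 6  [terminal]
20. n8.mk = 0  [B.val - 30]
21. n1.sig = "vw"  ["vw"]
22. n1.val = "wx"  ["wx"]
23. n0.sig = "vwwx"  [S₁.sig ++ S₁.val]
24. n0.val = "xwx"  ["x" ++ S₁.val]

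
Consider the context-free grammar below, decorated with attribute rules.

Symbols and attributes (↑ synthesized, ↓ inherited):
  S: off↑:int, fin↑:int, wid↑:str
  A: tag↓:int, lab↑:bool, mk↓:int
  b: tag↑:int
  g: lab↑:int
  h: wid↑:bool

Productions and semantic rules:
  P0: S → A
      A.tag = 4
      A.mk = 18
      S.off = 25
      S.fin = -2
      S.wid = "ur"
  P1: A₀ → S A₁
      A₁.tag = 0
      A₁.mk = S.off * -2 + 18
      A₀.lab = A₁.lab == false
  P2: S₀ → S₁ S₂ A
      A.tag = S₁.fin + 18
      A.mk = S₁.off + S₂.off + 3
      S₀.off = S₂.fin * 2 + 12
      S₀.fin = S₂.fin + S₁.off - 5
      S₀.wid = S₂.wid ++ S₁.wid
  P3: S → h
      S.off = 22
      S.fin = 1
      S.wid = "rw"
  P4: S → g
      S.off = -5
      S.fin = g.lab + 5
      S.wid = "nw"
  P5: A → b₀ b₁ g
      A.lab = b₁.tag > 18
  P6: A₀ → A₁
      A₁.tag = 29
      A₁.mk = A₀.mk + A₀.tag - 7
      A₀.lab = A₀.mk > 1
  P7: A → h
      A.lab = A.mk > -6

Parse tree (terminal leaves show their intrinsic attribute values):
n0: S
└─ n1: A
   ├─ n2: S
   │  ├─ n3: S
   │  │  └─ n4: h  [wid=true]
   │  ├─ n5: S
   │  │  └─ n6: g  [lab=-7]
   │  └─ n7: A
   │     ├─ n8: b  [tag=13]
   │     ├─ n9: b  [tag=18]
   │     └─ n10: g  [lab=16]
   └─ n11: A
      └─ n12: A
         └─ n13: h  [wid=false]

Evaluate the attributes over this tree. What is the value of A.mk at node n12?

1. n1.tag = 4  [4]
2. n1.mk = 18  [18]
3. n4.wid = true  [terminal]
4. n3.off = 22  [22]
5. n3.fin = 1  [1]
6. n3.wid = "rw"  ["rw"]
7. n6.lab = -7  [terminal]
8. n5.off = -5  [-5]
9. n5.fin = -2  [g.lab + 5]
10. n5.wid = "nw"  ["nw"]
11. n7.tag = 19  [S₁.fin + 18]
12. n7.mk = 20  [S₁.off + S₂.off + 3]
13. n8.tag = 13  [terminal]
14. n9.tag = 18  [terminal]
15. n10.lab = 16  [terminal]
16. n7.lab = false  [b₁.tag > 18]
17. n2.off = 8  [S₂.fin * 2 + 12]
18. n2.fin = 15  [S₂.fin + S₁.off - 5]
19. n2.wid = "nwrw"  [S₂.wid ++ S₁.wid]
20. n11.tag = 0  [0]
21. n11.mk = 2  [S.off * -2 + 18]
22. n12.tag = 29  [29]
23. n12.mk = -5  [A₀.mk + A₀.tag - 7]
24. n13.wid = false  [terminal]
25. n12.lab = true  [A.mk > -6]
26. n11.lab = true  [A₀.mk > 1]
27. n1.lab = false  [A₁.lab == false]
28. n0.off = 25  [25]
29. n0.fin = -2  [-2]
30. n0.wid = "ur"  ["ur"]

-5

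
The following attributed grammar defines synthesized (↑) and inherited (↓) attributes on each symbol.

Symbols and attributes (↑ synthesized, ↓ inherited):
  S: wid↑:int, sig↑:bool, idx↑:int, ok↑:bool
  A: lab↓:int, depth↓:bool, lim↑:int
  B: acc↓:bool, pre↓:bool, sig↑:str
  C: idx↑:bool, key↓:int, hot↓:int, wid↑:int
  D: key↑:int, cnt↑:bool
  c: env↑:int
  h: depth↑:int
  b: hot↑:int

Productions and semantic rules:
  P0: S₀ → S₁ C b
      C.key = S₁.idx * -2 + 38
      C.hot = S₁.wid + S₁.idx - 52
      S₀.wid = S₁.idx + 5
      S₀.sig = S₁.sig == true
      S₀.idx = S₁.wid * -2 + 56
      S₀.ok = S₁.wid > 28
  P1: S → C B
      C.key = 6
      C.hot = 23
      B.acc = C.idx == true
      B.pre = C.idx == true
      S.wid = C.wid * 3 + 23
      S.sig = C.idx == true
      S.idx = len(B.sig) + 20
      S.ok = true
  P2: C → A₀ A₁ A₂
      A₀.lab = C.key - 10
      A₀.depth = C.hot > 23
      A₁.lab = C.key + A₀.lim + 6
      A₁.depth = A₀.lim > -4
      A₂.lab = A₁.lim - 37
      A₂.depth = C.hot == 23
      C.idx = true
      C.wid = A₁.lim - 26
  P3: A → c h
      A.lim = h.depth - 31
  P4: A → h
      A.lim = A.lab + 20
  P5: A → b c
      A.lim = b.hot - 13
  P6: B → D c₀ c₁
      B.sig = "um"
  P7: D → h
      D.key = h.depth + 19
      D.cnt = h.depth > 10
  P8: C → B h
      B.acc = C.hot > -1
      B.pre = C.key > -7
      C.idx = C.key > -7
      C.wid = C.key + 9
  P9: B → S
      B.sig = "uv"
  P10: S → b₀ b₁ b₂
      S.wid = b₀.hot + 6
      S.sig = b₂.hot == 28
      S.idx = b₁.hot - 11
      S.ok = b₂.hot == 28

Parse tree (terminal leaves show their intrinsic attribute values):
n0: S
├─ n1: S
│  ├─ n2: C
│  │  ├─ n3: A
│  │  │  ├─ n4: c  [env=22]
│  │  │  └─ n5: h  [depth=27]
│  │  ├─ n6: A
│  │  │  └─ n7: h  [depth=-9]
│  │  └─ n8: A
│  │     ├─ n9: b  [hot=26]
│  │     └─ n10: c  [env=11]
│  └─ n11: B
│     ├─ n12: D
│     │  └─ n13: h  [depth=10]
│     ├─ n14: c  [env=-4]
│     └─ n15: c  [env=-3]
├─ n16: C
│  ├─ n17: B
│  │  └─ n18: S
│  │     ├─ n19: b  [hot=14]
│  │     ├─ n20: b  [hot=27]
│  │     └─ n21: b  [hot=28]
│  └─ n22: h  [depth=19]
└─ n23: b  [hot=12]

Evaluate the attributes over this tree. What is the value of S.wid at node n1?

1. n2.key = 6  [6]
2. n2.hot = 23  [23]
3. n3.lab = -4  [C.key - 10]
4. n3.depth = false  [C.hot > 23]
5. n4.env = 22  [terminal]
6. n5.depth = 27  [terminal]
7. n3.lim = -4  [h.depth - 31]
8. n6.lab = 8  [C.key + A₀.lim + 6]
9. n6.depth = false  [A₀.lim > -4]
10. n7.depth = -9  [terminal]
11. n6.lim = 28  [A.lab + 20]
12. n8.lab = -9  [A₁.lim - 37]
13. n8.depth = true  [C.hot == 23]
14. n9.hot = 26  [terminal]
15. n10.env = 11  [terminal]
16. n8.lim = 13  [b.hot - 13]
17. n2.idx = true  [true]
18. n2.wid = 2  [A₁.lim - 26]
19. n11.acc = true  [C.idx == true]
20. n11.pre = true  [C.idx == true]
21. n13.depth = 10  [terminal]
22. n12.key = 29  [h.depth + 19]
23. n12.cnt = false  [h.depth > 10]
24. n14.env = -4  [terminal]
25. n15.env = -3  [terminal]
26. n11.sig = "um"  ["um"]
27. n1.wid = 29  [C.wid * 3 + 23]
28. n1.sig = true  [C.idx == true]
29. n1.idx = 22  [len(B.sig) + 20]
30. n1.ok = true  [true]
31. n16.key = -6  [S₁.idx * -2 + 38]
32. n16.hot = -1  [S₁.wid + S₁.idx - 52]
33. n17.acc = false  [C.hot > -1]
34. n17.pre = true  [C.key > -7]
35. n19.hot = 14  [terminal]
36. n20.hot = 27  [terminal]
37. n21.hot = 28  [terminal]
38. n18.wid = 20  [b₀.hot + 6]
39. n18.sig = true  [b₂.hot == 28]
40. n18.idx = 16  [b₁.hot - 11]
41. n18.ok = true  [b₂.hot == 28]
42. n17.sig = "uv"  ["uv"]
43. n22.depth = 19  [terminal]
44. n16.idx = true  [C.key > -7]
45. n16.wid = 3  [C.key + 9]
46. n23.hot = 12  [terminal]
47. n0.wid = 27  [S₁.idx + 5]
48. n0.sig = true  [S₁.sig == true]
49. n0.idx = -2  [S₁.wid * -2 + 56]
50. n0.ok = true  [S₁.wid > 28]

29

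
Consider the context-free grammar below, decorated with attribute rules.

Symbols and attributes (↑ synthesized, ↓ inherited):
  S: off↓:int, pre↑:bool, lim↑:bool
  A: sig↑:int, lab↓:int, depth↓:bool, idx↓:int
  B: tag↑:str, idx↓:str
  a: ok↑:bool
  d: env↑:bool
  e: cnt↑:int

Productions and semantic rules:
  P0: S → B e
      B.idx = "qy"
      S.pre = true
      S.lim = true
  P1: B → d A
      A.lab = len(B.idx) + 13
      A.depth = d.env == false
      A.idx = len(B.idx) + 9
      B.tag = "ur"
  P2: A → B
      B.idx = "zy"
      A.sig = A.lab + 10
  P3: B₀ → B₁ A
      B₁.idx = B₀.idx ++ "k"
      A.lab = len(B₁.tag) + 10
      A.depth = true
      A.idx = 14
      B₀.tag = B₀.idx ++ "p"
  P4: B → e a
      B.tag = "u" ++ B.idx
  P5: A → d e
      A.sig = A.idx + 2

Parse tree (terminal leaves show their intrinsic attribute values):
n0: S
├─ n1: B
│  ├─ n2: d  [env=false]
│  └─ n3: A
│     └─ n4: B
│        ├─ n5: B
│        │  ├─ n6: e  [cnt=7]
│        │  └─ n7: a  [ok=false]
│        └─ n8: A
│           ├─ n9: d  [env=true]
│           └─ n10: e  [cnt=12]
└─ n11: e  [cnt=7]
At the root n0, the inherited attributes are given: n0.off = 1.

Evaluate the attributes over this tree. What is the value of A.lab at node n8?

14

1. n0.off = 1  [given at root]
2. n1.idx = "qy"  ["qy"]
3. n2.env = false  [terminal]
4. n3.lab = 15  [len(B.idx) + 13]
5. n3.depth = true  [d.env == false]
6. n3.idx = 11  [len(B.idx) + 9]
7. n4.idx = "zy"  ["zy"]
8. n5.idx = "zyk"  [B₀.idx ++ "k"]
9. n6.cnt = 7  [terminal]
10. n7.ok = false  [terminal]
11. n5.tag = "uzyk"  ["u" ++ B.idx]
12. n8.lab = 14  [len(B₁.tag) + 10]
13. n8.depth = true  [true]
14. n8.idx = 14  [14]
15. n9.env = true  [terminal]
16. n10.cnt = 12  [terminal]
17. n8.sig = 16  [A.idx + 2]
18. n4.tag = "zyp"  [B₀.idx ++ "p"]
19. n3.sig = 25  [A.lab + 10]
20. n1.tag = "ur"  ["ur"]
21. n11.cnt = 7  [terminal]
22. n0.pre = true  [true]
23. n0.lim = true  [true]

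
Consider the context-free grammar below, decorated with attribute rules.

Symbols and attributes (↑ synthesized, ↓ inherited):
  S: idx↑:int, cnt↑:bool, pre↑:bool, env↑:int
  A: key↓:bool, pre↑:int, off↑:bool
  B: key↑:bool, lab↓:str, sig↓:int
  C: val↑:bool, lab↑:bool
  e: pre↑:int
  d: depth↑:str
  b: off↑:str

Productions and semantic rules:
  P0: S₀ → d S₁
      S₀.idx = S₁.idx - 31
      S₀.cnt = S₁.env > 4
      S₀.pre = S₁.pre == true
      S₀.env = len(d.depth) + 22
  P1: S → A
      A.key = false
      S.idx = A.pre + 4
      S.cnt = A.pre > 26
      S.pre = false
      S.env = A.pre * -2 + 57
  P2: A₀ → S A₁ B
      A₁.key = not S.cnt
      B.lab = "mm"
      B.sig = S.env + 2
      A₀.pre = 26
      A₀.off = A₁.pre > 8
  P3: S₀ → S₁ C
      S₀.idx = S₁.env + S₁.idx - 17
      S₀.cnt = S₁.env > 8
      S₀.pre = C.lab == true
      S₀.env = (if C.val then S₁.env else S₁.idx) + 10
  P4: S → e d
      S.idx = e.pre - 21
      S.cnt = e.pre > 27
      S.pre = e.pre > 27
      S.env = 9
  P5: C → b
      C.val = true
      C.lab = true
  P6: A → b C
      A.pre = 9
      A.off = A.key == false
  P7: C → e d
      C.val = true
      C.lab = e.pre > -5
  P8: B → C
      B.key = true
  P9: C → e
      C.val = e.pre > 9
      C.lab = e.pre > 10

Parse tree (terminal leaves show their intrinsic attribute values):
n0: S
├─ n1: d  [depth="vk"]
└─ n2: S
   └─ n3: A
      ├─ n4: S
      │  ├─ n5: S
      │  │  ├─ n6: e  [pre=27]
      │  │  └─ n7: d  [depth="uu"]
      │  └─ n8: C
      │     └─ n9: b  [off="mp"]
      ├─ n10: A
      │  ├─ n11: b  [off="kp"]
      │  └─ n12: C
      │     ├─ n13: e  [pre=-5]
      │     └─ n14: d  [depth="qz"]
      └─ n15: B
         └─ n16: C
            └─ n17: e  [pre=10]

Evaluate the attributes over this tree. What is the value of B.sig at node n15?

21

1. n1.depth = "vk"  [terminal]
2. n3.key = false  [false]
3. n6.pre = 27  [terminal]
4. n7.depth = "uu"  [terminal]
5. n5.idx = 6  [e.pre - 21]
6. n5.cnt = false  [e.pre > 27]
7. n5.pre = false  [e.pre > 27]
8. n5.env = 9  [9]
9. n9.off = "mp"  [terminal]
10. n8.val = true  [true]
11. n8.lab = true  [true]
12. n4.idx = -2  [S₁.env + S₁.idx - 17]
13. n4.cnt = true  [S₁.env > 8]
14. n4.pre = true  [C.lab == true]
15. n4.env = 19  [(if C.val then S₁.env else S₁.idx) + 10]
16. n10.key = false  [not S.cnt]
17. n11.off = "kp"  [terminal]
18. n13.pre = -5  [terminal]
19. n14.depth = "qz"  [terminal]
20. n12.val = true  [true]
21. n12.lab = false  [e.pre > -5]
22. n10.pre = 9  [9]
23. n10.off = true  [A.key == false]
24. n15.lab = "mm"  ["mm"]
25. n15.sig = 21  [S.env + 2]
26. n17.pre = 10  [terminal]
27. n16.val = true  [e.pre > 9]
28. n16.lab = false  [e.pre > 10]
29. n15.key = true  [true]
30. n3.pre = 26  [26]
31. n3.off = true  [A₁.pre > 8]
32. n2.idx = 30  [A.pre + 4]
33. n2.cnt = false  [A.pre > 26]
34. n2.pre = false  [false]
35. n2.env = 5  [A.pre * -2 + 57]
36. n0.idx = -1  [S₁.idx - 31]
37. n0.cnt = true  [S₁.env > 4]
38. n0.pre = false  [S₁.pre == true]
39. n0.env = 24  [len(d.depth) + 22]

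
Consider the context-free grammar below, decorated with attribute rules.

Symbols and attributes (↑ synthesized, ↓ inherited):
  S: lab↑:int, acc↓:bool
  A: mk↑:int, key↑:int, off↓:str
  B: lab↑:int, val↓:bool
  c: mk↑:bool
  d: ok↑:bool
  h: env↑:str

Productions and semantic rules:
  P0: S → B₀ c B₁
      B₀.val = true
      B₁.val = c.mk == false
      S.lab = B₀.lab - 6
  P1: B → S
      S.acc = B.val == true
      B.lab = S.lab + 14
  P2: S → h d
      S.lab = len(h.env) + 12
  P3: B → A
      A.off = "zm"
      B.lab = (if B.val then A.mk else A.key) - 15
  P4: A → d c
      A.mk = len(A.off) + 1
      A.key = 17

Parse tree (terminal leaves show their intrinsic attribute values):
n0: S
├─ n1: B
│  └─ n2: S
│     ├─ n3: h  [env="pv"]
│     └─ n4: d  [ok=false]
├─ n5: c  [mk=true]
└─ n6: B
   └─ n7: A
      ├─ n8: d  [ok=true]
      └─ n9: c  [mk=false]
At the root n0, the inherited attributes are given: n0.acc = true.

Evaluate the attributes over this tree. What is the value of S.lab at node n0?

22

1. n0.acc = true  [given at root]
2. n1.val = true  [true]
3. n2.acc = true  [B.val == true]
4. n3.env = "pv"  [terminal]
5. n4.ok = false  [terminal]
6. n2.lab = 14  [len(h.env) + 12]
7. n1.lab = 28  [S.lab + 14]
8. n5.mk = true  [terminal]
9. n6.val = false  [c.mk == false]
10. n7.off = "zm"  ["zm"]
11. n8.ok = true  [terminal]
12. n9.mk = false  [terminal]
13. n7.mk = 3  [len(A.off) + 1]
14. n7.key = 17  [17]
15. n6.lab = 2  [(if B.val then A.mk else A.key) - 15]
16. n0.lab = 22  [B₀.lab - 6]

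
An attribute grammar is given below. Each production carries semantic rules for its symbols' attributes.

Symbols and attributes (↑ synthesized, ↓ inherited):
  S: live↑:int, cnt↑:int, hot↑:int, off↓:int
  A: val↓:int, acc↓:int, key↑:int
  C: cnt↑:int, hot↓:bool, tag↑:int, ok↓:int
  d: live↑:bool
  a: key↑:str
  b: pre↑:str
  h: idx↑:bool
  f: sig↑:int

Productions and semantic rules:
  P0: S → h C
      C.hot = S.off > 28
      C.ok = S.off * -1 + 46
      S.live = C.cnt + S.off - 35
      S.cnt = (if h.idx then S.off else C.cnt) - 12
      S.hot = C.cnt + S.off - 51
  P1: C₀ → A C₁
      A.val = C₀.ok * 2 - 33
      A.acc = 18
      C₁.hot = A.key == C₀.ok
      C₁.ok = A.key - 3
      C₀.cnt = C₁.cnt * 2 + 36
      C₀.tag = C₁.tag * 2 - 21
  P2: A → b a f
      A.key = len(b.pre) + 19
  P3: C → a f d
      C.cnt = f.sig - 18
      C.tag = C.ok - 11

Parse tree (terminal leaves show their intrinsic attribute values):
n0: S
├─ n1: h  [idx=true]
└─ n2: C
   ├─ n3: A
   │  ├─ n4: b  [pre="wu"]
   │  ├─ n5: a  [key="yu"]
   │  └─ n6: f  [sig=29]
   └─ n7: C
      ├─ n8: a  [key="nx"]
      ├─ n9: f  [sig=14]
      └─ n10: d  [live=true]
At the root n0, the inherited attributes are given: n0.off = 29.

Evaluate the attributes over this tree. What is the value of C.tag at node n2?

-7

1. n0.off = 29  [given at root]
2. n1.idx = true  [terminal]
3. n2.hot = true  [S.off > 28]
4. n2.ok = 17  [S.off * -1 + 46]
5. n3.val = 1  [C₀.ok * 2 - 33]
6. n3.acc = 18  [18]
7. n4.pre = "wu"  [terminal]
8. n5.key = "yu"  [terminal]
9. n6.sig = 29  [terminal]
10. n3.key = 21  [len(b.pre) + 19]
11. n7.hot = false  [A.key == C₀.ok]
12. n7.ok = 18  [A.key - 3]
13. n8.key = "nx"  [terminal]
14. n9.sig = 14  [terminal]
15. n10.live = true  [terminal]
16. n7.cnt = -4  [f.sig - 18]
17. n7.tag = 7  [C.ok - 11]
18. n2.cnt = 28  [C₁.cnt * 2 + 36]
19. n2.tag = -7  [C₁.tag * 2 - 21]
20. n0.live = 22  [C.cnt + S.off - 35]
21. n0.cnt = 17  [(if h.idx then S.off else C.cnt) - 12]
22. n0.hot = 6  [C.cnt + S.off - 51]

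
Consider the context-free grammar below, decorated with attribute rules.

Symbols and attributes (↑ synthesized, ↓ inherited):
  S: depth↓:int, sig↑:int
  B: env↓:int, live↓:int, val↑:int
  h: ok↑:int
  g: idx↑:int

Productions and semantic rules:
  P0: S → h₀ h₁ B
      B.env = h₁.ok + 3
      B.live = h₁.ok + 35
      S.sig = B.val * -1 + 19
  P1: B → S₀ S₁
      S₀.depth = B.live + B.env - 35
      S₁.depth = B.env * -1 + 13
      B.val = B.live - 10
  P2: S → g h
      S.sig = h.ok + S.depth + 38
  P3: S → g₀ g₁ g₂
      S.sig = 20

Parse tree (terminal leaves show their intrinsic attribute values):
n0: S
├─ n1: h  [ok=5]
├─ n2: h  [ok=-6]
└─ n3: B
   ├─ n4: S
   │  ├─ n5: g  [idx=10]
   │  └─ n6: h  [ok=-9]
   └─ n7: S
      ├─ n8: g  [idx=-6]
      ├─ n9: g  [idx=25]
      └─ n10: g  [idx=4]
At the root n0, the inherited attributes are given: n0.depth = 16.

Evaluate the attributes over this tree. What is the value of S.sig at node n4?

1. n0.depth = 16  [given at root]
2. n1.ok = 5  [terminal]
3. n2.ok = -6  [terminal]
4. n3.env = -3  [h₁.ok + 3]
5. n3.live = 29  [h₁.ok + 35]
6. n4.depth = -9  [B.live + B.env - 35]
7. n5.idx = 10  [terminal]
8. n6.ok = -9  [terminal]
9. n4.sig = 20  [h.ok + S.depth + 38]
10. n7.depth = 16  [B.env * -1 + 13]
11. n8.idx = -6  [terminal]
12. n9.idx = 25  [terminal]
13. n10.idx = 4  [terminal]
14. n7.sig = 20  [20]
15. n3.val = 19  [B.live - 10]
16. n0.sig = 0  [B.val * -1 + 19]

20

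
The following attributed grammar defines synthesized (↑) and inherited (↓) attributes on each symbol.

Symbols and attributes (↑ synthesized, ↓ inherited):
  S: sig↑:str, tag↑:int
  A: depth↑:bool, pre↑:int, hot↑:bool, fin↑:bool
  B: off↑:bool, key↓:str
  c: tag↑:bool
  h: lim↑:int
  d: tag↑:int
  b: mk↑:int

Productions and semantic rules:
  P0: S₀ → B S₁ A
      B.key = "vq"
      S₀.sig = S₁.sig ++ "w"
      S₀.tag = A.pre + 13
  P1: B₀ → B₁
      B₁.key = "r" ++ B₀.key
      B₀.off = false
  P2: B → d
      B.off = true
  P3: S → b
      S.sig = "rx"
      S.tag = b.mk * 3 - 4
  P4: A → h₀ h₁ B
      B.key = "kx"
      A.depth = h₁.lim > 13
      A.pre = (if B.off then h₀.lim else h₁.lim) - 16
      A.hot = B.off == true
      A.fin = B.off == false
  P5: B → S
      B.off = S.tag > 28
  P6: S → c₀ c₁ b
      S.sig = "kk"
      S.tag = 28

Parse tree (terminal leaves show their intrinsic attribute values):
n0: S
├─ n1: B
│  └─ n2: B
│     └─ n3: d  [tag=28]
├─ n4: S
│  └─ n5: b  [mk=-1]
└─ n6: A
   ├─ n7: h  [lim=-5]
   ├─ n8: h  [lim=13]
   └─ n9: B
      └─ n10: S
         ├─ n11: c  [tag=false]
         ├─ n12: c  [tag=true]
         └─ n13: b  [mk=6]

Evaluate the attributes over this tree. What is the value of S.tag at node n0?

1. n1.key = "vq"  ["vq"]
2. n2.key = "rvq"  ["r" ++ B₀.key]
3. n3.tag = 28  [terminal]
4. n2.off = true  [true]
5. n1.off = false  [false]
6. n5.mk = -1  [terminal]
7. n4.sig = "rx"  ["rx"]
8. n4.tag = -7  [b.mk * 3 - 4]
9. n7.lim = -5  [terminal]
10. n8.lim = 13  [terminal]
11. n9.key = "kx"  ["kx"]
12. n11.tag = false  [terminal]
13. n12.tag = true  [terminal]
14. n13.mk = 6  [terminal]
15. n10.sig = "kk"  ["kk"]
16. n10.tag = 28  [28]
17. n9.off = false  [S.tag > 28]
18. n6.depth = false  [h₁.lim > 13]
19. n6.pre = -3  [(if B.off then h₀.lim else h₁.lim) - 16]
20. n6.hot = false  [B.off == true]
21. n6.fin = true  [B.off == false]
22. n0.sig = "rxw"  [S₁.sig ++ "w"]
23. n0.tag = 10  [A.pre + 13]

10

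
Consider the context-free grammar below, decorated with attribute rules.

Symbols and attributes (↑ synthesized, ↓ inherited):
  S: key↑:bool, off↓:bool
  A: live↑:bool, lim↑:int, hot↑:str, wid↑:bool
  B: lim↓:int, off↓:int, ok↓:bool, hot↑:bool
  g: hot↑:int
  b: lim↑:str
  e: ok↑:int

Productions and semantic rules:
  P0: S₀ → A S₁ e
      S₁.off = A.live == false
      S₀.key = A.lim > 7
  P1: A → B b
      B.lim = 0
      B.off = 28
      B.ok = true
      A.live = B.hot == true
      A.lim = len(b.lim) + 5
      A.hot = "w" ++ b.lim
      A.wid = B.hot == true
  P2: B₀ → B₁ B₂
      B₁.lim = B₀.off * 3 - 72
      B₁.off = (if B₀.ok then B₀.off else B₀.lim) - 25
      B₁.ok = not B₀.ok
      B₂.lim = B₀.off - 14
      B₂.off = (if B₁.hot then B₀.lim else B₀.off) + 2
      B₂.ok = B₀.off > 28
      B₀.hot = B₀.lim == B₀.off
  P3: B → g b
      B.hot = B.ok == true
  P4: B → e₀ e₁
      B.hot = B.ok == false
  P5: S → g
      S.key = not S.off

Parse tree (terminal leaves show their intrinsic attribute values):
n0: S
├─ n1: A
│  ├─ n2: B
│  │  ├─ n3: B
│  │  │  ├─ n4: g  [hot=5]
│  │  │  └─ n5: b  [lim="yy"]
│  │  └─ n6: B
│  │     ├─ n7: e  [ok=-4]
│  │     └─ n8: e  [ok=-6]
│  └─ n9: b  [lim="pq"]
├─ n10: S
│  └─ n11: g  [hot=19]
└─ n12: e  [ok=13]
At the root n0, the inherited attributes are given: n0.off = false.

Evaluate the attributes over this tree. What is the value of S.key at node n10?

false

1. n0.off = false  [given at root]
2. n2.lim = 0  [0]
3. n2.off = 28  [28]
4. n2.ok = true  [true]
5. n3.lim = 12  [B₀.off * 3 - 72]
6. n3.off = 3  [(if B₀.ok then B₀.off else B₀.lim) - 25]
7. n3.ok = false  [not B₀.ok]
8. n4.hot = 5  [terminal]
9. n5.lim = "yy"  [terminal]
10. n3.hot = false  [B.ok == true]
11. n6.lim = 14  [B₀.off - 14]
12. n6.off = 30  [(if B₁.hot then B₀.lim else B₀.off) + 2]
13. n6.ok = false  [B₀.off > 28]
14. n7.ok = -4  [terminal]
15. n8.ok = -6  [terminal]
16. n6.hot = true  [B.ok == false]
17. n2.hot = false  [B₀.lim == B₀.off]
18. n9.lim = "pq"  [terminal]
19. n1.live = false  [B.hot == true]
20. n1.lim = 7  [len(b.lim) + 5]
21. n1.hot = "wpq"  ["w" ++ b.lim]
22. n1.wid = false  [B.hot == true]
23. n10.off = true  [A.live == false]
24. n11.hot = 19  [terminal]
25. n10.key = false  [not S.off]
26. n12.ok = 13  [terminal]
27. n0.key = false  [A.lim > 7]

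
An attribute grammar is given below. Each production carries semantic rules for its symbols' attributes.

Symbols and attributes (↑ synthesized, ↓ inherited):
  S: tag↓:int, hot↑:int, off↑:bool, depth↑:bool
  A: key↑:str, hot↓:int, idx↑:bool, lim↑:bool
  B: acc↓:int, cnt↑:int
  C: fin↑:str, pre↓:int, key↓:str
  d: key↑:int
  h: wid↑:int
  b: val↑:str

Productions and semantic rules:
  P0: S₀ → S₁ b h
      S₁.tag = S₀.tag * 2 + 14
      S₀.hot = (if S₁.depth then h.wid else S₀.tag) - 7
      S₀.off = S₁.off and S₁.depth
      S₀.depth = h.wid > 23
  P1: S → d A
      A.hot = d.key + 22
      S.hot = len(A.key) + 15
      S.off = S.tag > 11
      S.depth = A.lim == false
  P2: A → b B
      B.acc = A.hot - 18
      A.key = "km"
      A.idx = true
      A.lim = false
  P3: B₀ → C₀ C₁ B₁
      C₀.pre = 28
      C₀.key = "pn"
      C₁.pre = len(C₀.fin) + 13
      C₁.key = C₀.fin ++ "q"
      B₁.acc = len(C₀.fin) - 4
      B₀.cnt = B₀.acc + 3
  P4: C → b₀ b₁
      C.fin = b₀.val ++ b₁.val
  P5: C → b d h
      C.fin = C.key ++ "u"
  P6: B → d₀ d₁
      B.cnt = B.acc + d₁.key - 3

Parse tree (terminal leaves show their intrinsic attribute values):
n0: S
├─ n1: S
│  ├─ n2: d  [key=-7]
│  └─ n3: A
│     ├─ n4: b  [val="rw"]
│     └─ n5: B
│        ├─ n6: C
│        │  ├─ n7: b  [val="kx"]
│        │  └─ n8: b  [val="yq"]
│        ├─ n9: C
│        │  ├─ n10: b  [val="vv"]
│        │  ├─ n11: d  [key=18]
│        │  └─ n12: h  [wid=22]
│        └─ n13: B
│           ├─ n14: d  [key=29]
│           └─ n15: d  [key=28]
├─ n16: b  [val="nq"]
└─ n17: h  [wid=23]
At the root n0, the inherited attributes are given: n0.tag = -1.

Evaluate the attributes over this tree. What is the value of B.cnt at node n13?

1. n0.tag = -1  [given at root]
2. n1.tag = 12  [S₀.tag * 2 + 14]
3. n2.key = -7  [terminal]
4. n3.hot = 15  [d.key + 22]
5. n4.val = "rw"  [terminal]
6. n5.acc = -3  [A.hot - 18]
7. n6.pre = 28  [28]
8. n6.key = "pn"  ["pn"]
9. n7.val = "kx"  [terminal]
10. n8.val = "yq"  [terminal]
11. n6.fin = "kxyq"  [b₀.val ++ b₁.val]
12. n9.pre = 17  [len(C₀.fin) + 13]
13. n9.key = "kxyqq"  [C₀.fin ++ "q"]
14. n10.val = "vv"  [terminal]
15. n11.key = 18  [terminal]
16. n12.wid = 22  [terminal]
17. n9.fin = "kxyqqu"  [C.key ++ "u"]
18. n13.acc = 0  [len(C₀.fin) - 4]
19. n14.key = 29  [terminal]
20. n15.key = 28  [terminal]
21. n13.cnt = 25  [B.acc + d₁.key - 3]
22. n5.cnt = 0  [B₀.acc + 3]
23. n3.key = "km"  ["km"]
24. n3.idx = true  [true]
25. n3.lim = false  [false]
26. n1.hot = 17  [len(A.key) + 15]
27. n1.off = true  [S.tag > 11]
28. n1.depth = true  [A.lim == false]
29. n16.val = "nq"  [terminal]
30. n17.wid = 23  [terminal]
31. n0.hot = 16  [(if S₁.depth then h.wid else S₀.tag) - 7]
32. n0.off = true  [S₁.off and S₁.depth]
33. n0.depth = false  [h.wid > 23]

25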